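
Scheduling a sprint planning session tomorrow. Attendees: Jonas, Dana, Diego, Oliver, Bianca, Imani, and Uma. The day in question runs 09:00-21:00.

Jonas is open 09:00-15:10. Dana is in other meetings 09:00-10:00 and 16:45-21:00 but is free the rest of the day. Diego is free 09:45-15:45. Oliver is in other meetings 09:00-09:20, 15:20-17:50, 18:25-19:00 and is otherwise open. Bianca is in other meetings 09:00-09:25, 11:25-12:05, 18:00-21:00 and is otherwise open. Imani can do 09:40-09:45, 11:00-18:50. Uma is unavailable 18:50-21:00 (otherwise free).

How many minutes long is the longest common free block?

185

Jonas free: 09:00-15:10.
Dana free: 10:00-16:45 (invert busy blocks within the working day).
Diego free: 09:45-15:45.
Oliver free: 09:20-15:20, 17:50-18:25, 19:00-21:00 (invert busy blocks within the working day).
Bianca free: 09:25-11:25, 12:05-18:00 (invert busy blocks within the working day).
Imani free: 09:40-09:45, 11:00-18:50.
Uma free: 09:00-18:50 (invert busy blocks within the working day).
Jonas ∩ Dana: 10:00-15:10.
Jonas ∩ Dana ∩ Diego: 10:00-15:10.
Jonas ∩ Dana ∩ Diego ∩ Oliver: 10:00-15:10.
Jonas ∩ Dana ∩ Diego ∩ Oliver ∩ Bianca: 10:00-11:25, 12:05-15:10.
Jonas ∩ Dana ∩ Diego ∩ Oliver ∩ Bianca ∩ Imani: 11:00-11:25, 12:05-15:10.
Jonas ∩ Dana ∩ Diego ∩ Oliver ∩ Bianca ∩ Imani ∩ Uma: 11:00-11:25, 12:05-15:10.
Those are the intersection windows.
The longest is 12:05-15:10 at 185 minutes.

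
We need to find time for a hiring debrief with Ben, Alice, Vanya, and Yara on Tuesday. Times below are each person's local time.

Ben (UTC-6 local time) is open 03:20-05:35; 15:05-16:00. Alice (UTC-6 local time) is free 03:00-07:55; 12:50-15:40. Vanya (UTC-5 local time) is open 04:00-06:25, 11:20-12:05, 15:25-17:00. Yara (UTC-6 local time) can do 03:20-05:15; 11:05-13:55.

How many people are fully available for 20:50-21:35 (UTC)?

2

Ben in UTC: 09:20-11:35, 21:05-22:00 (add 6h to convert from UTC-6).
Alice in UTC: 09:00-13:55, 18:50-21:40 (add 6h to convert from UTC-6).
Vanya in UTC: 09:00-11:25, 16:20-17:05, 20:25-22:00 (add 5h to convert from UTC-5).
Yara in UTC: 09:20-11:15, 17:05-19:55 (add 6h to convert from UTC-6).
Alice and Vanya can make the full 20:50-21:35 slot — that's 2.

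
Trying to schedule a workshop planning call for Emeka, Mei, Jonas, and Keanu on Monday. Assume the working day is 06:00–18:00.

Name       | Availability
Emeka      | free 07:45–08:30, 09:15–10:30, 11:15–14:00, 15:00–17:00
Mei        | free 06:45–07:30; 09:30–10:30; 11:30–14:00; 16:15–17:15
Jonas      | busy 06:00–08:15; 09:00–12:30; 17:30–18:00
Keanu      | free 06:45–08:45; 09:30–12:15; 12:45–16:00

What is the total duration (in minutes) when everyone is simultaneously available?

Emeka free: 07:45-08:30, 09:15-10:30, 11:15-14:00, 15:00-17:00.
Mei free: 06:45-07:30, 09:30-10:30, 11:30-14:00, 16:15-17:15.
Jonas free: 08:15-09:00, 12:30-17:30 (invert busy blocks within the working day).
Keanu free: 06:45-08:45, 09:30-12:15, 12:45-16:00.
Emeka ∩ Mei: 09:30-10:30, 11:30-14:00, 16:15-17:00.
Emeka ∩ Mei ∩ Jonas: 12:30-14:00, 16:15-17:00.
Emeka ∩ Mei ∩ Jonas ∩ Keanu: 12:45-14:00.
So the common availability across everyone is 12:45-14:00.
That's a single block of 75 minutes.

75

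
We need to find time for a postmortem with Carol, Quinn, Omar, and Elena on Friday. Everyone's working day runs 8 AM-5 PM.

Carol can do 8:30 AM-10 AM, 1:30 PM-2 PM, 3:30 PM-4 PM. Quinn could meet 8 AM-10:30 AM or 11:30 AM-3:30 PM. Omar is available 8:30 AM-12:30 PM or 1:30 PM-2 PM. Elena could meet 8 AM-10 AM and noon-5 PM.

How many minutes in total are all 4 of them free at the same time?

Carol ∩ Quinn: 08:30-10:00, 13:30-14:00.
Carol ∩ Quinn ∩ Omar: 08:30-10:00, 13:30-14:00.
Carol ∩ Quinn ∩ Omar ∩ Elena: 08:30-10:00, 13:30-14:00.
Summing the common windows: 90 + 30 = 120 minutes.

120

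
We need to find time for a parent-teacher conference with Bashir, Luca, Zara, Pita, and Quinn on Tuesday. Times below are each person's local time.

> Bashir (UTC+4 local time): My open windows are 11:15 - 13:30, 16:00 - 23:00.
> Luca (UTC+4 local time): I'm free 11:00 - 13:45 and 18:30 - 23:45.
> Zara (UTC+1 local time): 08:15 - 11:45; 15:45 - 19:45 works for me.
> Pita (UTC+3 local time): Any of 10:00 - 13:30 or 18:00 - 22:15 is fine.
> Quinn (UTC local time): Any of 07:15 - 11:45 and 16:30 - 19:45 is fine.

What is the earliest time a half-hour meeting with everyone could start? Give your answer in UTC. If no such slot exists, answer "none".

07:15

Bashir in UTC: 07:15-09:30, 12:00-19:00 (subtract 4h to convert from UTC+4).
Luca in UTC: 07:00-09:45, 14:30-19:45 (subtract 4h to convert from UTC+4).
Zara in UTC: 07:15-10:45, 14:45-18:45 (subtract 1h to convert from UTC+1).
Pita in UTC: 07:00-10:30, 15:00-19:15 (subtract 3h to convert from UTC+3).
Quinn in UTC: 07:15-11:45, 16:30-19:45.
Bashir ∩ Luca: 07:15-09:30, 14:30-19:00.
Bashir ∩ Luca ∩ Zara: 07:15-09:30, 14:45-18:45.
Bashir ∩ Luca ∩ Zara ∩ Pita: 07:15-09:30, 15:00-18:45.
Bashir ∩ Luca ∩ Zara ∩ Pita ∩ Quinn: 07:15-09:30, 16:30-18:45.
The first common window of at least 30 minutes is 07:15-09:30, so the earliest start is 07:15.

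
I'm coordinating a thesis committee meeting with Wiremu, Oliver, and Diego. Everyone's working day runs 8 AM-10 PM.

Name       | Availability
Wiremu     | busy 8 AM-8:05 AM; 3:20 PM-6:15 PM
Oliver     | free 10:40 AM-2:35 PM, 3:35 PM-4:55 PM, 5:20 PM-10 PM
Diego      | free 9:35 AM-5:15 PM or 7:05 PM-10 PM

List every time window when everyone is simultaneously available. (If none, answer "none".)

Wiremu free: 08:05-15:20, 18:15-22:00 (invert busy blocks within the working day).
Oliver free: 10:40-14:35, 15:35-16:55, 17:20-22:00.
Diego free: 09:35-17:15, 19:05-22:00.
Wiremu ∩ Oliver: 10:40-14:35, 18:15-22:00.
Wiremu ∩ Oliver ∩ Diego: 10:40-14:35, 19:05-22:00.

10:40-14:35, 19:05-22:00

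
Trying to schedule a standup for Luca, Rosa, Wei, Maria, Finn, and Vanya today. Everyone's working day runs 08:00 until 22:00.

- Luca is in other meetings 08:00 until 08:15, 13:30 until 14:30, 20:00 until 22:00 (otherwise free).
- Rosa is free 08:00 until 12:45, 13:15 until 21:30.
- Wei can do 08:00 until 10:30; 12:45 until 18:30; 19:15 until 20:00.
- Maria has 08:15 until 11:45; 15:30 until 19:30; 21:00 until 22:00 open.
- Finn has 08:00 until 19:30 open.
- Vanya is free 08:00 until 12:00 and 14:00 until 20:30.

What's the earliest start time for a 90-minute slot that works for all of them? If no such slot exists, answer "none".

Luca free: 08:15-13:30, 14:30-20:00 (invert busy blocks within the working day).
Rosa free: 08:00-12:45, 13:15-21:30.
Wei free: 08:00-10:30, 12:45-18:30, 19:15-20:00.
Maria free: 08:15-11:45, 15:30-19:30, 21:00-22:00.
Finn free: 08:00-19:30.
Vanya free: 08:00-12:00, 14:00-20:30.
Luca ∩ Rosa: 08:15-12:45, 13:15-13:30, 14:30-20:00.
Luca ∩ Rosa ∩ Wei: 08:15-10:30, 13:15-13:30, 14:30-18:30, 19:15-20:00.
Luca ∩ Rosa ∩ Wei ∩ Maria: 08:15-10:30, 15:30-18:30, 19:15-19:30.
Luca ∩ Rosa ∩ Wei ∩ Maria ∩ Finn: 08:15-10:30, 15:30-18:30, 19:15-19:30.
Luca ∩ Rosa ∩ Wei ∩ Maria ∩ Finn ∩ Vanya: 08:15-10:30, 15:30-18:30, 19:15-19:30.
The first common window of at least 90 minutes is 08:15-10:30, so the earliest start is 08:15.

08:15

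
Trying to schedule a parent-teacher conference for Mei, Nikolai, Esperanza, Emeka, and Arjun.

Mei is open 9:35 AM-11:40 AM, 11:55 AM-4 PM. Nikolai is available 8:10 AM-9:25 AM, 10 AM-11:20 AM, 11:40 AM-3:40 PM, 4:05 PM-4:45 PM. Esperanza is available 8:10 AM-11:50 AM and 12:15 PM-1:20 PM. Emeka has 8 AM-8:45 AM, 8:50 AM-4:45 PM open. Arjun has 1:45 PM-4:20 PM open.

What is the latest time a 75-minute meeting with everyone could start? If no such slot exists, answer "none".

Mei ∩ Nikolai: 10:00-11:20, 11:55-15:40.
Mei ∩ Nikolai ∩ Esperanza: 10:00-11:20, 12:15-13:20.
Mei ∩ Nikolai ∩ Esperanza ∩ Emeka: 10:00-11:20, 12:15-13:20.
Mei ∩ Nikolai ∩ Esperanza ∩ Emeka ∩ Arjun: ∅.
There is no time when everyone is free.
No common window is at least 75 minutes long.

none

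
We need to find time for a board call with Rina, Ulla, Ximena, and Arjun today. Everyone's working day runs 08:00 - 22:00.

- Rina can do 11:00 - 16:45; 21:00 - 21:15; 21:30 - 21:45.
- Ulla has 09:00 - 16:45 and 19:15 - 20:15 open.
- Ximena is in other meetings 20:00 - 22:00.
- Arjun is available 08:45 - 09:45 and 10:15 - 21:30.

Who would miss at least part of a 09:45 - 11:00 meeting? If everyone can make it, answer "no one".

Rina free: 11:00-16:45, 21:00-21:15, 21:30-21:45.
Ulla free: 09:00-16:45, 19:15-20:15.
Ximena free: 08:00-20:00 (invert busy blocks within the working day).
Arjun free: 08:45-09:45, 10:15-21:30.
Rina: not fully free for 09:45-11:00. Ulla: free for 09:45-11:00. Ximena: free for 09:45-11:00. Arjun: not fully free for 09:45-11:00.

Arjun, Rina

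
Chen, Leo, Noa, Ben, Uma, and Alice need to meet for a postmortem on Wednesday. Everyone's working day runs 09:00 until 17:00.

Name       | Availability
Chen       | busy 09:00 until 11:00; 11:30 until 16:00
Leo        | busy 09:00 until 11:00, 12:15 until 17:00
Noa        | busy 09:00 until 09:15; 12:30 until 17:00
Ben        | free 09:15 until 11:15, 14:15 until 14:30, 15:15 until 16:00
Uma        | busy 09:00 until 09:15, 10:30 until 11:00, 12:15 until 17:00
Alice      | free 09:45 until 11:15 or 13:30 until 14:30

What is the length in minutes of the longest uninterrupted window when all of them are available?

Chen free: 11:00-11:30, 16:00-17:00 (invert busy blocks within the working day).
Leo free: 11:00-12:15 (invert busy blocks within the working day).
Noa free: 09:15-12:30 (invert busy blocks within the working day).
Ben free: 09:15-11:15, 14:15-14:30, 15:15-16:00.
Uma free: 09:15-10:30, 11:00-12:15 (invert busy blocks within the working day).
Alice free: 09:45-11:15, 13:30-14:30.
Chen ∩ Leo: 11:00-11:30.
Chen ∩ Leo ∩ Noa: 11:00-11:30.
Chen ∩ Leo ∩ Noa ∩ Ben: 11:00-11:15.
Chen ∩ Leo ∩ Noa ∩ Ben ∩ Uma: 11:00-11:15.
Chen ∩ Leo ∩ Noa ∩ Ben ∩ Uma ∩ Alice: 11:00-11:15.
The longest is 11:00-11:15 at 15 minutes.

15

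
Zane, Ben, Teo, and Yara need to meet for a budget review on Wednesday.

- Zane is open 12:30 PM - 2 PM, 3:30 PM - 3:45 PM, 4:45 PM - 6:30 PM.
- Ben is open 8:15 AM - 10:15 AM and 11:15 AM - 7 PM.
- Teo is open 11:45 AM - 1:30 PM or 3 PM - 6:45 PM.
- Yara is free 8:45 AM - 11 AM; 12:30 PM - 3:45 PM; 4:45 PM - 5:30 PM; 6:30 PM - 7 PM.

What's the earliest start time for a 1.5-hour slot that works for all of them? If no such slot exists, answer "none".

none

Zane ∩ Ben: 12:30-14:00, 15:30-15:45, 16:45-18:30.
Zane ∩ Ben ∩ Teo: 12:30-13:30, 15:30-15:45, 16:45-18:30.
Zane ∩ Ben ∩ Teo ∩ Yara: 12:30-13:30, 15:30-15:45, 16:45-17:30.
No common window is at least 90 minutes long.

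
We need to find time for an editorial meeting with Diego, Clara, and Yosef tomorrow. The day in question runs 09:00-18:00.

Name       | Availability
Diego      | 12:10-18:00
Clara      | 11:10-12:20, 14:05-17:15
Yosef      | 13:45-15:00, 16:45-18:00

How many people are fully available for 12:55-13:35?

1

Diego can make the full 12:55-13:35 slot — that's 1.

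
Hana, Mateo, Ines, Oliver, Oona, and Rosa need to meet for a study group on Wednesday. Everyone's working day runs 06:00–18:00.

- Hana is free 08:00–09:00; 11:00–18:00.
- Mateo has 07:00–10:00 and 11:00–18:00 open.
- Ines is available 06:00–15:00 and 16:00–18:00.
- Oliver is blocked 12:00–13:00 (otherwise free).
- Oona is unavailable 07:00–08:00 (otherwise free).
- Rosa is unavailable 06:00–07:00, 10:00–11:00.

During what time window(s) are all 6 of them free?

08:00-09:00, 11:00-12:00, 13:00-15:00, 16:00-18:00

Hana free: 08:00-09:00, 11:00-18:00.
Mateo free: 07:00-10:00, 11:00-18:00.
Ines free: 06:00-15:00, 16:00-18:00.
Oliver free: 06:00-12:00, 13:00-18:00 (invert busy blocks within the working day).
Oona free: 06:00-07:00, 08:00-18:00 (invert busy blocks within the working day).
Rosa free: 07:00-10:00, 11:00-18:00 (invert busy blocks within the working day).
Hana ∩ Mateo: 08:00-09:00, 11:00-18:00.
Hana ∩ Mateo ∩ Ines: 08:00-09:00, 11:00-15:00, 16:00-18:00.
Hana ∩ Mateo ∩ Ines ∩ Oliver: 08:00-09:00, 11:00-12:00, 13:00-15:00, 16:00-18:00.
Hana ∩ Mateo ∩ Ines ∩ Oliver ∩ Oona: 08:00-09:00, 11:00-12:00, 13:00-15:00, 16:00-18:00.
Hana ∩ Mateo ∩ Ines ∩ Oliver ∩ Oona ∩ Rosa: 08:00-09:00, 11:00-12:00, 13:00-15:00, 16:00-18:00.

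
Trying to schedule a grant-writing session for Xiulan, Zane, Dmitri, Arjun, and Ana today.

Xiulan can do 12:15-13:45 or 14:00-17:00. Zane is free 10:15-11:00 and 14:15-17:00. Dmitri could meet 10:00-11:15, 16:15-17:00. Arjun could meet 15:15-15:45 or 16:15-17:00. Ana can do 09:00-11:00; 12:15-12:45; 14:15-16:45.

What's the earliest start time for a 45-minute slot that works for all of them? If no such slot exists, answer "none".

Xiulan ∩ Zane: 14:15-17:00.
Xiulan ∩ Zane ∩ Dmitri: 16:15-17:00.
Xiulan ∩ Zane ∩ Dmitri ∩ Arjun: 16:15-17:00.
Xiulan ∩ Zane ∩ Dmitri ∩ Arjun ∩ Ana: 16:15-16:45.
No common window is at least 45 minutes long.

none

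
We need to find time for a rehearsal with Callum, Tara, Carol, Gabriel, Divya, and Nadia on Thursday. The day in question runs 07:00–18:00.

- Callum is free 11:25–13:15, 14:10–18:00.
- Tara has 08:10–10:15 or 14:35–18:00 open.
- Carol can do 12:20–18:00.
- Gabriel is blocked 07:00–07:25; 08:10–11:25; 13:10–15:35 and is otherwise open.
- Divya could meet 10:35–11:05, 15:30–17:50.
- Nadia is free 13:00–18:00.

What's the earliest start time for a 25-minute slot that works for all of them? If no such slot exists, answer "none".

15:35

Callum free: 11:25-13:15, 14:10-18:00.
Tara free: 08:10-10:15, 14:35-18:00.
Carol free: 12:20-18:00.
Gabriel free: 07:25-08:10, 11:25-13:10, 15:35-18:00 (invert busy blocks within the working day).
Divya free: 10:35-11:05, 15:30-17:50.
Nadia free: 13:00-18:00.
Callum ∩ Tara: 14:35-18:00.
Callum ∩ Tara ∩ Carol: 14:35-18:00.
Callum ∩ Tara ∩ Carol ∩ Gabriel: 15:35-18:00.
Callum ∩ Tara ∩ Carol ∩ Gabriel ∩ Divya: 15:35-17:50.
Callum ∩ Tara ∩ Carol ∩ Gabriel ∩ Divya ∩ Nadia: 15:35-17:50.
The first common window of at least 25 minutes is 15:35-17:50, so the earliest start is 15:35.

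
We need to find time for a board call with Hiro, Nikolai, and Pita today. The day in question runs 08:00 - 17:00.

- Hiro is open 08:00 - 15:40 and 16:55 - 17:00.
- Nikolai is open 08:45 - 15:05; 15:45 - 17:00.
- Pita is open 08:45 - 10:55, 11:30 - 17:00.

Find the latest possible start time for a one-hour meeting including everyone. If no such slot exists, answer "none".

14:05

Hiro ∩ Nikolai: 08:45-15:05, 16:55-17:00.
Hiro ∩ Nikolai ∩ Pita: 08:45-10:55, 11:30-15:05, 16:55-17:00.
Those are the intersection windows.
The last common window of at least 60 minutes is 11:30-15:05; a 60-minute meeting can start as late as 14:05 and still end by 15:05.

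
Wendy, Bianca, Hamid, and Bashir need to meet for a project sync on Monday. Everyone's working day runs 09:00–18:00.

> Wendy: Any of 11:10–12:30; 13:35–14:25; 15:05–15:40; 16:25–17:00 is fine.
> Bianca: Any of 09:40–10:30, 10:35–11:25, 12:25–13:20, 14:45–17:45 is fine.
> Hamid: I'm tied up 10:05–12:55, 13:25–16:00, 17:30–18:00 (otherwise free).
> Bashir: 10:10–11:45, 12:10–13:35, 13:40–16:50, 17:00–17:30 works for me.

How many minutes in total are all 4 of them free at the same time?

Wendy free: 11:10-12:30, 13:35-14:25, 15:05-15:40, 16:25-17:00.
Bianca free: 09:40-10:30, 10:35-11:25, 12:25-13:20, 14:45-17:45.
Hamid free: 09:00-10:05, 12:55-13:25, 16:00-17:30 (invert busy blocks within the working day).
Bashir free: 10:10-11:45, 12:10-13:35, 13:40-16:50, 17:00-17:30.
Wendy ∩ Bianca: 11:10-11:25, 12:25-12:30, 15:05-15:40, 16:25-17:00.
Wendy ∩ Bianca ∩ Hamid: 16:25-17:00.
Wendy ∩ Bianca ∩ Hamid ∩ Bashir: 16:25-16:50.
That's a single block of 25 minutes.

25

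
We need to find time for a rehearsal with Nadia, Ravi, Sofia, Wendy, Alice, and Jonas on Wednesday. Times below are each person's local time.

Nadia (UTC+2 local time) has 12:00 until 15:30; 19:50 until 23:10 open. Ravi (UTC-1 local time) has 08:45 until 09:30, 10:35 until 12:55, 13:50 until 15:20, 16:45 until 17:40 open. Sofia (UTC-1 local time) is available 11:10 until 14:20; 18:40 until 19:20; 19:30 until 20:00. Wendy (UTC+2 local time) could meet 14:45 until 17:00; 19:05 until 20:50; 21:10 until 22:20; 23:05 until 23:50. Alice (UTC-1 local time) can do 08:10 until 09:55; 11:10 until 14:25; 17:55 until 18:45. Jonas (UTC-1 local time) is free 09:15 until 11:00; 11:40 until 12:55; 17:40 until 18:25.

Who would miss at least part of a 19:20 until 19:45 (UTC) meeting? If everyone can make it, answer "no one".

Nadia in UTC: 10:00-13:30, 17:50-21:10 (subtract 2h to convert from UTC+2).
Ravi in UTC: 09:45-10:30, 11:35-13:55, 14:50-16:20, 17:45-18:40 (add 1h to convert from UTC-1).
Sofia in UTC: 12:10-15:20, 19:40-20:20, 20:30-21:00 (add 1h to convert from UTC-1).
Wendy in UTC: 12:45-15:00, 17:05-18:50, 19:10-20:20, 21:05-21:50 (subtract 2h to convert from UTC+2).
Alice in UTC: 09:10-10:55, 12:10-15:25, 18:55-19:45 (add 1h to convert from UTC-1).
Jonas in UTC: 10:15-12:00, 12:40-13:55, 18:40-19:25 (add 1h to convert from UTC-1).
Nadia: free for 19:20-19:45. Ravi: not fully free for 19:20-19:45. Sofia: not fully free for 19:20-19:45. Wendy: free for 19:20-19:45. Alice: free for 19:20-19:45. Jonas: not fully free for 19:20-19:45.

Jonas, Ravi, Sofia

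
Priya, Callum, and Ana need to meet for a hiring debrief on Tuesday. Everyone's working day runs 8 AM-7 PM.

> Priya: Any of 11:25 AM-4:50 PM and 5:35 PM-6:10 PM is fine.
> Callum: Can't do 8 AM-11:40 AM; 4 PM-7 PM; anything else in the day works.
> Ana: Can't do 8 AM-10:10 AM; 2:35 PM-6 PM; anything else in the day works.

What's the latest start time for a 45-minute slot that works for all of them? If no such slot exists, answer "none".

13:50

Priya free: 11:25-16:50, 17:35-18:10.
Callum free: 11:40-16:00 (invert busy blocks within the working day).
Ana free: 10:10-14:35, 18:00-19:00 (invert busy blocks within the working day).
Priya ∩ Callum: 11:40-16:00.
Priya ∩ Callum ∩ Ana: 11:40-14:35.
Those are the intersection windows.
The last common window of at least 45 minutes is 11:40-14:35; a 45-minute meeting can start as late as 13:50 and still end by 14:35.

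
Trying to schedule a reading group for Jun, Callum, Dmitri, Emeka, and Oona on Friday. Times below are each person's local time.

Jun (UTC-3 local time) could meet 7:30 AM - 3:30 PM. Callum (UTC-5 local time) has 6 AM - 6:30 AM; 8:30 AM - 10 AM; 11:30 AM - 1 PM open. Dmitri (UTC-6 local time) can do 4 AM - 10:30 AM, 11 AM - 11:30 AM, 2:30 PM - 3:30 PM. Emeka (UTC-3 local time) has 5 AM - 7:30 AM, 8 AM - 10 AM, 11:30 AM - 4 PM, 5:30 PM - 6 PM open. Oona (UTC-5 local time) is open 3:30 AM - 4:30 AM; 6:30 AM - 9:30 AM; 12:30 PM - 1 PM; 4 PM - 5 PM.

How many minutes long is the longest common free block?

Jun in UTC: 10:30-18:30 (add 3h to convert from UTC-3).
Callum in UTC: 11:00-11:30, 13:30-15:00, 16:30-18:00 (add 5h to convert from UTC-5).
Dmitri in UTC: 10:00-16:30, 17:00-17:30, 20:30-21:30 (add 6h to convert from UTC-6).
Emeka in UTC: 08:00-10:30, 11:00-13:00, 14:30-19:00, 20:30-21:00 (add 3h to convert from UTC-3).
Oona in UTC: 08:30-09:30, 11:30-14:30, 17:30-18:00, 21:00-22:00 (add 5h to convert from UTC-5).
Jun ∩ Callum: 11:00-11:30, 13:30-15:00, 16:30-18:00.
Jun ∩ Callum ∩ Dmitri: 11:00-11:30, 13:30-15:00, 17:00-17:30.
Jun ∩ Callum ∩ Dmitri ∩ Emeka: 11:00-11:30, 14:30-15:00, 17:00-17:30.
Jun ∩ Callum ∩ Dmitri ∩ Emeka ∩ Oona: ∅.
There is no time when everyone is free.
No common window exists, so the longest block is 0 minutes.

0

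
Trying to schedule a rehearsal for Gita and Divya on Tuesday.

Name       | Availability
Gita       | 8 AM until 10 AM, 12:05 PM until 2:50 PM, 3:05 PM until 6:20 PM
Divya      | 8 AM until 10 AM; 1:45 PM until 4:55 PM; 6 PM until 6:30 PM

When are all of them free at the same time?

08:00-10:00, 13:45-14:50, 15:05-16:55, 18:00-18:20

Gita ∩ Divya: 08:00-10:00, 13:45-14:50, 15:05-16:55, 18:00-18:20.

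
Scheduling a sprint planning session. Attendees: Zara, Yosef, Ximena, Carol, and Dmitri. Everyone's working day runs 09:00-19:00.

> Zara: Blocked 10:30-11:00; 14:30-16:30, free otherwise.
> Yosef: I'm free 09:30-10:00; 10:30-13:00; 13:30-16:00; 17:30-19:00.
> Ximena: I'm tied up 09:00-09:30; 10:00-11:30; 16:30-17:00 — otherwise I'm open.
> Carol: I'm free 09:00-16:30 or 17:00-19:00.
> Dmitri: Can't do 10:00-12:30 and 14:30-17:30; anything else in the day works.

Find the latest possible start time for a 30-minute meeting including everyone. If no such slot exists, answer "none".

Zara free: 09:00-10:30, 11:00-14:30, 16:30-19:00 (invert busy blocks within the working day).
Yosef free: 09:30-10:00, 10:30-13:00, 13:30-16:00, 17:30-19:00.
Ximena free: 09:30-10:00, 11:30-16:30, 17:00-19:00 (invert busy blocks within the working day).
Carol free: 09:00-16:30, 17:00-19:00.
Dmitri free: 09:00-10:00, 12:30-14:30, 17:30-19:00 (invert busy blocks within the working day).
Zara ∩ Yosef: 09:30-10:00, 11:00-13:00, 13:30-14:30, 17:30-19:00.
Zara ∩ Yosef ∩ Ximena: 09:30-10:00, 11:30-13:00, 13:30-14:30, 17:30-19:00.
Zara ∩ Yosef ∩ Ximena ∩ Carol: 09:30-10:00, 11:30-13:00, 13:30-14:30, 17:30-19:00.
Zara ∩ Yosef ∩ Ximena ∩ Carol ∩ Dmitri: 09:30-10:00, 12:30-13:00, 13:30-14:30, 17:30-19:00.
The last common window of at least 30 minutes is 17:30-19:00; a 30-minute meeting can start as late as 18:30 and still end by 19:00.

18:30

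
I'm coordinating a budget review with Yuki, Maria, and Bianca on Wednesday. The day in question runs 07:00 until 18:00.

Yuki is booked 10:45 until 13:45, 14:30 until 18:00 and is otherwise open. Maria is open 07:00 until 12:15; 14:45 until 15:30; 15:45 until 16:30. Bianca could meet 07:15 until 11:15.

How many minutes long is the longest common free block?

210

Yuki free: 07:00-10:45, 13:45-14:30 (invert busy blocks within the working day).
Maria free: 07:00-12:15, 14:45-15:30, 15:45-16:30.
Bianca free: 07:15-11:15.
Yuki ∩ Maria: 07:00-10:45.
Yuki ∩ Maria ∩ Bianca: 07:15-10:45.
The longest is 07:15-10:45 at 210 minutes.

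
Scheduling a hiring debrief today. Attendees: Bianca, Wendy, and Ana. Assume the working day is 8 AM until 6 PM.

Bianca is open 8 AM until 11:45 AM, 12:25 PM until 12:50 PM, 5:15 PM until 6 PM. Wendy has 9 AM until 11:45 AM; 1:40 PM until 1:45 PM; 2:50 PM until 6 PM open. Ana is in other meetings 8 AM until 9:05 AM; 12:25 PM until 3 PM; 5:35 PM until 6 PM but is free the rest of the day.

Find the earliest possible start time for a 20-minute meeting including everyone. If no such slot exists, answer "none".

09:05

Bianca free: 08:00-11:45, 12:25-12:50, 17:15-18:00.
Wendy free: 09:00-11:45, 13:40-13:45, 14:50-18:00.
Ana free: 09:05-12:25, 15:00-17:35 (invert busy blocks within the working day).
Bianca ∩ Wendy: 09:00-11:45, 17:15-18:00.
Bianca ∩ Wendy ∩ Ana: 09:05-11:45, 17:15-17:35.
The first common window of at least 20 minutes is 09:05-11:45, so the earliest start is 09:05.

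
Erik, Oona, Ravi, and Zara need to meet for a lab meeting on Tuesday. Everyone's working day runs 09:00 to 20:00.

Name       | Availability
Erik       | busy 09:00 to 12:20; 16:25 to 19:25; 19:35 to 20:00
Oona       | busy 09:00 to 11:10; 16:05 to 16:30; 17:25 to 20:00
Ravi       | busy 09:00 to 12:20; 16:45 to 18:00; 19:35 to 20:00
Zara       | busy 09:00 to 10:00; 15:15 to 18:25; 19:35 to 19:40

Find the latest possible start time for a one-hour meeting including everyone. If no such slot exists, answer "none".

Erik free: 12:20-16:25, 19:25-19:35 (invert busy blocks within the working day).
Oona free: 11:10-16:05, 16:30-17:25 (invert busy blocks within the working day).
Ravi free: 12:20-16:45, 18:00-19:35 (invert busy blocks within the working day).
Zara free: 10:00-15:15, 18:25-19:35, 19:40-20:00 (invert busy blocks within the working day).
Erik ∩ Oona: 12:20-16:05.
Erik ∩ Oona ∩ Ravi: 12:20-16:05.
Erik ∩ Oona ∩ Ravi ∩ Zara: 12:20-15:15.
Those are the intersection windows.
The last common window of at least 60 minutes is 12:20-15:15; a 60-minute meeting can start as late as 14:15 and still end by 15:15.

14:15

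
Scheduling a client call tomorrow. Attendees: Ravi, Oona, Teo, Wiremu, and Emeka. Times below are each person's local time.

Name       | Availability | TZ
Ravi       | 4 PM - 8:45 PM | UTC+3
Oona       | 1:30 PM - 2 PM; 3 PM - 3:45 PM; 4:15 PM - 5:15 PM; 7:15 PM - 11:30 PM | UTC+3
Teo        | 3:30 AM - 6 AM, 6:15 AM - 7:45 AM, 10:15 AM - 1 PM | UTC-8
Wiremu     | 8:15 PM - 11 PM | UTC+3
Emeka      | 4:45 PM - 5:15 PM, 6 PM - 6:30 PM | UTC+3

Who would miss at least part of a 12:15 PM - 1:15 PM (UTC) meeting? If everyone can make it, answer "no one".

Emeka, Oona, Ravi, Wiremu

Ravi in UTC: 13:00-17:45 (subtract 3h to convert from UTC+3).
Oona in UTC: 10:30-11:00, 12:00-12:45, 13:15-14:15, 16:15-20:30 (subtract 3h to convert from UTC+3).
Teo in UTC: 11:30-14:00, 14:15-15:45, 18:15-21:00 (add 8h to convert from UTC-8).
Wiremu in UTC: 17:15-20:00 (subtract 3h to convert from UTC+3).
Emeka in UTC: 13:45-14:15, 15:00-15:30 (subtract 3h to convert from UTC+3).
Ravi: not fully free for 12:15-13:15. Oona: not fully free for 12:15-13:15. Teo: free for 12:15-13:15. Wiremu: not fully free for 12:15-13:15. Emeka: not fully free for 12:15-13:15.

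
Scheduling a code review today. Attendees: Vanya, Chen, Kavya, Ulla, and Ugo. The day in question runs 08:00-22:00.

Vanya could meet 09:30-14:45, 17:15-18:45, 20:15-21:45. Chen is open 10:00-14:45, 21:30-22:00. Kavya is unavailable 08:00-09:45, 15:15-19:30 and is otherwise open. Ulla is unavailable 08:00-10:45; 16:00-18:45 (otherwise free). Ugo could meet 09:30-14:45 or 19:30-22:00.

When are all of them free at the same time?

10:45-14:45, 21:30-21:45

Vanya free: 09:30-14:45, 17:15-18:45, 20:15-21:45.
Chen free: 10:00-14:45, 21:30-22:00.
Kavya free: 09:45-15:15, 19:30-22:00 (invert busy blocks within the working day).
Ulla free: 10:45-16:00, 18:45-22:00 (invert busy blocks within the working day).
Ugo free: 09:30-14:45, 19:30-22:00.
Vanya ∩ Chen: 10:00-14:45, 21:30-21:45.
Vanya ∩ Chen ∩ Kavya: 10:00-14:45, 21:30-21:45.
Vanya ∩ Chen ∩ Kavya ∩ Ulla: 10:45-14:45, 21:30-21:45.
Vanya ∩ Chen ∩ Kavya ∩ Ulla ∩ Ugo: 10:45-14:45, 21:30-21:45.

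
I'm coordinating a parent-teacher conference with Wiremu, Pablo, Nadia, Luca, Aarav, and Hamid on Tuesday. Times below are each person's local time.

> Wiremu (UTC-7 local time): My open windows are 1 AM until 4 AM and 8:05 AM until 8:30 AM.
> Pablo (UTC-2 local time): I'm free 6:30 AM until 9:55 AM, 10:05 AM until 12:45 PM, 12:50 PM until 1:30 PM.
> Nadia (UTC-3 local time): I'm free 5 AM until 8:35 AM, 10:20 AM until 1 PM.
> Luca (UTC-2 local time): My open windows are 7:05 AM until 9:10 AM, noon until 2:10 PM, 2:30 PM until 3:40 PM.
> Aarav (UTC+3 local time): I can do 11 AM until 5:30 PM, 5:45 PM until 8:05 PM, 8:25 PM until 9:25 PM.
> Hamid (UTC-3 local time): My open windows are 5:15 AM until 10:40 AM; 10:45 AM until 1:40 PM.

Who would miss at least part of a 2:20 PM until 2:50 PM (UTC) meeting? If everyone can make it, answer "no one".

Aarav, Pablo, Wiremu

Wiremu in UTC: 08:00-11:00, 15:05-15:30 (add 7h to convert from UTC-7).
Pablo in UTC: 08:30-11:55, 12:05-14:45, 14:50-15:30 (add 2h to convert from UTC-2).
Nadia in UTC: 08:00-11:35, 13:20-16:00 (add 3h to convert from UTC-3).
Luca in UTC: 09:05-11:10, 14:00-16:10, 16:30-17:40 (add 2h to convert from UTC-2).
Aarav in UTC: 08:00-14:30, 14:45-17:05, 17:25-18:25 (subtract 3h to convert from UTC+3).
Hamid in UTC: 08:15-13:40, 13:45-16:40 (add 3h to convert from UTC-3).
Wiremu: not fully free for 14:20-14:50. Pablo: not fully free for 14:20-14:50. Nadia: free for 14:20-14:50. Luca: free for 14:20-14:50. Aarav: not fully free for 14:20-14:50. Hamid: free for 14:20-14:50.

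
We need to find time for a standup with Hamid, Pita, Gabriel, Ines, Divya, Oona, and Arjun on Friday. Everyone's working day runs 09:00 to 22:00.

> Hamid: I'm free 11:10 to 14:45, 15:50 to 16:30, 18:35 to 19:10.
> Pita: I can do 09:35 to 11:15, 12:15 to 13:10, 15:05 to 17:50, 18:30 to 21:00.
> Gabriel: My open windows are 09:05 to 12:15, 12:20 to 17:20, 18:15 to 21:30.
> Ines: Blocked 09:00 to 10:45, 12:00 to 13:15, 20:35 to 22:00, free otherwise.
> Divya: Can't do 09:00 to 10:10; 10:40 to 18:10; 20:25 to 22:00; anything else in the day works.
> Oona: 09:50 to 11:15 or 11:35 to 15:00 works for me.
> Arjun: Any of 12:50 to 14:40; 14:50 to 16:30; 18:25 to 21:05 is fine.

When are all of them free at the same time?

none

Hamid free: 11:10-14:45, 15:50-16:30, 18:35-19:10.
Pita free: 09:35-11:15, 12:15-13:10, 15:05-17:50, 18:30-21:00.
Gabriel free: 09:05-12:15, 12:20-17:20, 18:15-21:30.
Ines free: 10:45-12:00, 13:15-20:35 (invert busy blocks within the working day).
Divya free: 10:10-10:40, 18:10-20:25 (invert busy blocks within the working day).
Oona free: 09:50-11:15, 11:35-15:00.
Arjun free: 12:50-14:40, 14:50-16:30, 18:25-21:05.
Hamid ∩ Pita: 11:10-11:15, 12:15-13:10, 15:50-16:30, 18:35-19:10.
Hamid ∩ Pita ∩ Gabriel: 11:10-11:15, 12:20-13:10, 15:50-16:30, 18:35-19:10.
Hamid ∩ Pita ∩ Gabriel ∩ Ines: 11:10-11:15, 15:50-16:30, 18:35-19:10.
Hamid ∩ Pita ∩ Gabriel ∩ Ines ∩ Divya: 18:35-19:10.
Hamid ∩ Pita ∩ Gabriel ∩ Ines ∩ Divya ∩ Oona: ∅.
Hamid ∩ Pita ∩ Gabriel ∩ Ines ∩ Divya ∩ Oona ∩ Arjun: ∅.
There is no time when everyone is free.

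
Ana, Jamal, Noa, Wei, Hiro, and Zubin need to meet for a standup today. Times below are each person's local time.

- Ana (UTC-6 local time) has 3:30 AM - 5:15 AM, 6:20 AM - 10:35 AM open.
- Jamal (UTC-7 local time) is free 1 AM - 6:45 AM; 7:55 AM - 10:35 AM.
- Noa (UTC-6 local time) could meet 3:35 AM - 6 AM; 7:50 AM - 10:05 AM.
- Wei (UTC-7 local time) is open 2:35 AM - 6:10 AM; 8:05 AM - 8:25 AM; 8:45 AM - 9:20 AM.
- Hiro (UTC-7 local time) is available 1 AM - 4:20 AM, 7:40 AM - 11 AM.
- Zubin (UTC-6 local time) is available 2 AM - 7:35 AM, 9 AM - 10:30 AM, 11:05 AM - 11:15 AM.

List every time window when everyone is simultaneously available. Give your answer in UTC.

09:35-11:15, 15:05-15:25, 15:45-16:05

Ana in UTC: 09:30-11:15, 12:20-16:35 (add 6h to convert from UTC-6).
Jamal in UTC: 08:00-13:45, 14:55-17:35 (add 7h to convert from UTC-7).
Noa in UTC: 09:35-12:00, 13:50-16:05 (add 6h to convert from UTC-6).
Wei in UTC: 09:35-13:10, 15:05-15:25, 15:45-16:20 (add 7h to convert from UTC-7).
Hiro in UTC: 08:00-11:20, 14:40-18:00 (add 7h to convert from UTC-7).
Zubin in UTC: 08:00-13:35, 15:00-16:30, 17:05-17:15 (add 6h to convert from UTC-6).
Ana ∩ Jamal: 09:30-11:15, 12:20-13:45, 14:55-16:35.
Ana ∩ Jamal ∩ Noa: 09:35-11:15, 14:55-16:05.
Ana ∩ Jamal ∩ Noa ∩ Wei: 09:35-11:15, 15:05-15:25, 15:45-16:05.
Ana ∩ Jamal ∩ Noa ∩ Wei ∩ Hiro: 09:35-11:15, 15:05-15:25, 15:45-16:05.
Ana ∩ Jamal ∩ Noa ∩ Wei ∩ Hiro ∩ Zubin: 09:35-11:15, 15:05-15:25, 15:45-16:05.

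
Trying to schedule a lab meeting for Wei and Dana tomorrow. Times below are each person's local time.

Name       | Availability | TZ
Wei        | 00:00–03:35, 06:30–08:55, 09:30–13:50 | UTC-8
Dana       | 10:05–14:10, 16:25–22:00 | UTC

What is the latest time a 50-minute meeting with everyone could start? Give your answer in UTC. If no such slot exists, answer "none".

21:00

Wei in UTC: 08:00-11:35, 14:30-16:55, 17:30-21:50 (add 8h to convert from UTC-8).
Dana in UTC: 10:05-14:10, 16:25-22:00.
Wei ∩ Dana: 10:05-11:35, 16:25-16:55, 17:30-21:50.
The last common window of at least 50 minutes is 17:30-21:50; a 50-minute meeting can start as late as 21:00 and still end by 21:50.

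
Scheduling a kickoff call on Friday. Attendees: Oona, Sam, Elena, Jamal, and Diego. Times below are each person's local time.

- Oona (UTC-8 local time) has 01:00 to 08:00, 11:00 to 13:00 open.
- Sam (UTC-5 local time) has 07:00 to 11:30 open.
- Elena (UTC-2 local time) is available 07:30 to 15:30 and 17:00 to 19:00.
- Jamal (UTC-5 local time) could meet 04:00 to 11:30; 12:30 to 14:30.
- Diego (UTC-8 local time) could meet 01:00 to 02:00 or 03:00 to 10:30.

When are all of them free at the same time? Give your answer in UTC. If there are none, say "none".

Oona in UTC: 09:00-16:00, 19:00-21:00 (add 8h to convert from UTC-8).
Sam in UTC: 12:00-16:30 (add 5h to convert from UTC-5).
Elena in UTC: 09:30-17:30, 19:00-21:00 (add 2h to convert from UTC-2).
Jamal in UTC: 09:00-16:30, 17:30-19:30 (add 5h to convert from UTC-5).
Diego in UTC: 09:00-10:00, 11:00-18:30 (add 8h to convert from UTC-8).
Oona ∩ Sam: 12:00-16:00.
Oona ∩ Sam ∩ Elena: 12:00-16:00.
Oona ∩ Sam ∩ Elena ∩ Jamal: 12:00-16:00.
Oona ∩ Sam ∩ Elena ∩ Jamal ∩ Diego: 12:00-16:00.

12:00-16:00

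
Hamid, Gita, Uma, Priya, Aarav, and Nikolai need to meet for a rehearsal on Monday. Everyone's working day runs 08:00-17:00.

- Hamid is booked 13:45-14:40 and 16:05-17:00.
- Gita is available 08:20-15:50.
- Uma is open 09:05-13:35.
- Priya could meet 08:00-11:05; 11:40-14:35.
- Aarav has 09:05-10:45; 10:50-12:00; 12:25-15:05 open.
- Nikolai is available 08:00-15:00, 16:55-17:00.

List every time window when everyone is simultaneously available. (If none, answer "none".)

09:05-10:45, 10:50-11:05, 11:40-12:00, 12:25-13:35

Hamid free: 08:00-13:45, 14:40-16:05 (invert busy blocks within the working day).
Gita free: 08:20-15:50.
Uma free: 09:05-13:35.
Priya free: 08:00-11:05, 11:40-14:35.
Aarav free: 09:05-10:45, 10:50-12:00, 12:25-15:05.
Nikolai free: 08:00-15:00, 16:55-17:00.
Hamid ∩ Gita: 08:20-13:45, 14:40-15:50.
Hamid ∩ Gita ∩ Uma: 09:05-13:35.
Hamid ∩ Gita ∩ Uma ∩ Priya: 09:05-11:05, 11:40-13:35.
Hamid ∩ Gita ∩ Uma ∩ Priya ∩ Aarav: 09:05-10:45, 10:50-11:05, 11:40-12:00, 12:25-13:35.
Hamid ∩ Gita ∩ Uma ∩ Priya ∩ Aarav ∩ Nikolai: 09:05-10:45, 10:50-11:05, 11:40-12:00, 12:25-13:35.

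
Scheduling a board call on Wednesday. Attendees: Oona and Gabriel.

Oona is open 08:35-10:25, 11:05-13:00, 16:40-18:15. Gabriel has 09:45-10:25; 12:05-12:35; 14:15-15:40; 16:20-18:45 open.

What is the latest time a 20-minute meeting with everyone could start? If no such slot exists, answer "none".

Oona ∩ Gabriel: 09:45-10:25, 12:05-12:35, 16:40-18:15.
Those are the intersection windows.
The last common window of at least 20 minutes is 16:40-18:15; a 20-minute meeting can start as late as 17:55 and still end by 18:15.

17:55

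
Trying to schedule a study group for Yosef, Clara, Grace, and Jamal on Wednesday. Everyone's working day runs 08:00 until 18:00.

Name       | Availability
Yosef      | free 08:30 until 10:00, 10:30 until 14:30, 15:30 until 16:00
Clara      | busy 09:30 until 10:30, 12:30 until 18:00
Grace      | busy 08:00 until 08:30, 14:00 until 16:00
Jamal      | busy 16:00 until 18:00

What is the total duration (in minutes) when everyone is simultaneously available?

Yosef free: 08:30-10:00, 10:30-14:30, 15:30-16:00.
Clara free: 08:00-09:30, 10:30-12:30 (invert busy blocks within the working day).
Grace free: 08:30-14:00, 16:00-18:00 (invert busy blocks within the working day).
Jamal free: 08:00-16:00 (invert busy blocks within the working day).
Yosef ∩ Clara: 08:30-09:30, 10:30-12:30.
Yosef ∩ Clara ∩ Grace: 08:30-09:30, 10:30-12:30.
Yosef ∩ Clara ∩ Grace ∩ Jamal: 08:30-09:30, 10:30-12:30.
Summing the common windows: 60 + 120 = 180 minutes.

180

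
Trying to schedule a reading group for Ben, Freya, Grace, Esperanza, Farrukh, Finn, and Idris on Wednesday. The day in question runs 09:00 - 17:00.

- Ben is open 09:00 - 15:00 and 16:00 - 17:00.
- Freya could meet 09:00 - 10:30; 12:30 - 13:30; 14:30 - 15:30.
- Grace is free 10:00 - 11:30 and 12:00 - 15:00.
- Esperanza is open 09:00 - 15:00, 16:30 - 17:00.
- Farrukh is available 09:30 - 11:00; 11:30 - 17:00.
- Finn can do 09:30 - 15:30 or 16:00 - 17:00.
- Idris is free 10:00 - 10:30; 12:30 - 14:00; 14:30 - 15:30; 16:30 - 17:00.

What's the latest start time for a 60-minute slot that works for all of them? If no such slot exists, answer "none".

12:30

Ben ∩ Freya: 09:00-10:30, 12:30-13:30, 14:30-15:00.
Ben ∩ Freya ∩ Grace: 10:00-10:30, 12:30-13:30, 14:30-15:00.
Ben ∩ Freya ∩ Grace ∩ Esperanza: 10:00-10:30, 12:30-13:30, 14:30-15:00.
Ben ∩ Freya ∩ Grace ∩ Esperanza ∩ Farrukh: 10:00-10:30, 12:30-13:30, 14:30-15:00.
Ben ∩ Freya ∩ Grace ∩ Esperanza ∩ Farrukh ∩ Finn: 10:00-10:30, 12:30-13:30, 14:30-15:00.
Ben ∩ Freya ∩ Grace ∩ Esperanza ∩ Farrukh ∩ Finn ∩ Idris: 10:00-10:30, 12:30-13:30, 14:30-15:00.
Those are the intersection windows.
The last common window of at least 60 minutes is 12:30-13:30; a 60-minute meeting can start as late as 12:30 and still end by 13:30.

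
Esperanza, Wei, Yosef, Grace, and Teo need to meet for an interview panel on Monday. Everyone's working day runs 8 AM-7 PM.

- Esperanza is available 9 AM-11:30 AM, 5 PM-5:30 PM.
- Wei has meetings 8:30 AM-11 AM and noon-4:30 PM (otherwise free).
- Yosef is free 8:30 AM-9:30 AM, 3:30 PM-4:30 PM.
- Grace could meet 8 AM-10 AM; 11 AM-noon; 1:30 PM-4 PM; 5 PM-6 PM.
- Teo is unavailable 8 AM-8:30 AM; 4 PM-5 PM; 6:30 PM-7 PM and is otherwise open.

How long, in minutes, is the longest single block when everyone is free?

0

Esperanza free: 09:00-11:30, 17:00-17:30.
Wei free: 08:00-08:30, 11:00-12:00, 16:30-19:00 (invert busy blocks within the working day).
Yosef free: 08:30-09:30, 15:30-16:30.
Grace free: 08:00-10:00, 11:00-12:00, 13:30-16:00, 17:00-18:00.
Teo free: 08:30-16:00, 17:00-18:30 (invert busy blocks within the working day).
Esperanza ∩ Wei: 11:00-11:30, 17:00-17:30.
Esperanza ∩ Wei ∩ Yosef: ∅.
Esperanza ∩ Wei ∩ Yosef ∩ Grace: ∅.
Esperanza ∩ Wei ∩ Yosef ∩ Grace ∩ Teo: ∅.
There is no time when everyone is free.
No common window exists, so the longest block is 0 minutes.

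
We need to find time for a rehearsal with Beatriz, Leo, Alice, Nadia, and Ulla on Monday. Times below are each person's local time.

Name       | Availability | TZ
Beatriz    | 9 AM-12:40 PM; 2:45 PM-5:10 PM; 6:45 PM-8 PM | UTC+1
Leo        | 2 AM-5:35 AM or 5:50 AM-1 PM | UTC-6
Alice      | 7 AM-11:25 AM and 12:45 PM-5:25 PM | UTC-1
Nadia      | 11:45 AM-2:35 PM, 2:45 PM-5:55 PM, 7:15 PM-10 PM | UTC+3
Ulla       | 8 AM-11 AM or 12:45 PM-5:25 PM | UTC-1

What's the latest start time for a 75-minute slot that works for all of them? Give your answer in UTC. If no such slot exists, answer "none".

Beatriz in UTC: 08:00-11:40, 13:45-16:10, 17:45-19:00 (subtract 1h to convert from UTC+1).
Leo in UTC: 08:00-11:35, 11:50-19:00 (add 6h to convert from UTC-6).
Alice in UTC: 08:00-12:25, 13:45-18:25 (add 1h to convert from UTC-1).
Nadia in UTC: 08:45-11:35, 11:45-14:55, 16:15-19:00 (subtract 3h to convert from UTC+3).
Ulla in UTC: 09:00-12:00, 13:45-18:25 (add 1h to convert from UTC-1).
Beatriz ∩ Leo: 08:00-11:35, 13:45-16:10, 17:45-19:00.
Beatriz ∩ Leo ∩ Alice: 08:00-11:35, 13:45-16:10, 17:45-18:25.
Beatriz ∩ Leo ∩ Alice ∩ Nadia: 08:45-11:35, 13:45-14:55, 17:45-18:25.
Beatriz ∩ Leo ∩ Alice ∩ Nadia ∩ Ulla: 09:00-11:35, 13:45-14:55, 17:45-18:25.
The last common window of at least 75 minutes is 09:00-11:35; a 75-minute meeting can start as late as 10:20 and still end by 11:35.

10:20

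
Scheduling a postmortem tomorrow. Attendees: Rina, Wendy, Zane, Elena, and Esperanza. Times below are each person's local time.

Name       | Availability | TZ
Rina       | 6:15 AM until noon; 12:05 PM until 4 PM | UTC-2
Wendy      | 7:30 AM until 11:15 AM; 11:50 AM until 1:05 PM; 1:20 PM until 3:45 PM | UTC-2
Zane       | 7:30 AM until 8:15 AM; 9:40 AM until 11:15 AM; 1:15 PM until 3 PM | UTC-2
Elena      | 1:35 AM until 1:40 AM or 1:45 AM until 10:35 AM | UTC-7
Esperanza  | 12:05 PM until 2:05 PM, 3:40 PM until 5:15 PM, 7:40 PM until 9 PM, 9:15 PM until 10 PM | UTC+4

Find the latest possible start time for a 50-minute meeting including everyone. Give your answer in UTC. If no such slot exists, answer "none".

Rina in UTC: 08:15-14:00, 14:05-18:00 (add 2h to convert from UTC-2).
Wendy in UTC: 09:30-13:15, 13:50-15:05, 15:20-17:45 (add 2h to convert from UTC-2).
Zane in UTC: 09:30-10:15, 11:40-13:15, 15:15-17:00 (add 2h to convert from UTC-2).
Elena in UTC: 08:35-08:40, 08:45-17:35 (add 7h to convert from UTC-7).
Esperanza in UTC: 08:05-10:05, 11:40-13:15, 15:40-17:00, 17:15-18:00 (subtract 4h to convert from UTC+4).
Rina ∩ Wendy: 09:30-13:15, 13:50-14:00, 14:05-15:05, 15:20-17:45.
Rina ∩ Wendy ∩ Zane: 09:30-10:15, 11:40-13:15, 15:20-17:00.
Rina ∩ Wendy ∩ Zane ∩ Elena: 09:30-10:15, 11:40-13:15, 15:20-17:00.
Rina ∩ Wendy ∩ Zane ∩ Elena ∩ Esperanza: 09:30-10:05, 11:40-13:15, 15:40-17:00.
The last common window of at least 50 minutes is 15:40-17:00; a 50-minute meeting can start as late as 16:10 and still end by 17:00.

16:10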